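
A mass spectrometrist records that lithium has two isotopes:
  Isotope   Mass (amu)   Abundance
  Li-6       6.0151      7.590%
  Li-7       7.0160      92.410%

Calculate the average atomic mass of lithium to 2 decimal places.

Average mass = Σ (abundance × isotope mass) = 0.07590 × 6.0151 + 0.92410 × 7.0160
= 0.45655 + 6.48349 = 6.94004 amu

6.94 amu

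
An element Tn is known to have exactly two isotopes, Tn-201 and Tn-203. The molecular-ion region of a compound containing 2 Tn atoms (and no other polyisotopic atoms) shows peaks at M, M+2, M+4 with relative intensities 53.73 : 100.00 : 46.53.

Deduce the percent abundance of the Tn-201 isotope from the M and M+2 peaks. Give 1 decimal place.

51.8%

If p is the fraction of Tn that is Tn-201, then I(M+2)/I(M) = [C(2,1)·p^1·(1−p)] / p^2 = 2·(1−p)/p = 100.00/53.73 = 1.8612
(1−p)/p = 1.8612/2 = 0.9306  ⇒  p = 1/(1 + 0.9306) = 0.5180
Tn-201: 51.8%, Tn-203: 48.2%.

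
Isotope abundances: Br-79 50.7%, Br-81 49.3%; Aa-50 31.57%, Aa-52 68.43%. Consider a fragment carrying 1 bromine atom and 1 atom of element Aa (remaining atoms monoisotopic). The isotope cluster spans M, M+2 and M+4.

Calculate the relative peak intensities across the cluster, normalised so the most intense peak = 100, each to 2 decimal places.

31.85 : 100.00 : 67.13

Bromine pattern (n=1): 0.5070 : 0.4930
Element Aa pattern (n=1): 0.3157 : 0.6843
Convolve the two distributions (both contribute in 2-u steps):
  M: 0.5070×0.3157 = 0.160060
  M+2: 0.5070×0.6843 + 0.4930×0.3157 = 0.502580
  M+4: 0.4930×0.6843 = 0.337360
Scale to base peak (0.502580) = 100: 31.85 : 100.00 : 67.13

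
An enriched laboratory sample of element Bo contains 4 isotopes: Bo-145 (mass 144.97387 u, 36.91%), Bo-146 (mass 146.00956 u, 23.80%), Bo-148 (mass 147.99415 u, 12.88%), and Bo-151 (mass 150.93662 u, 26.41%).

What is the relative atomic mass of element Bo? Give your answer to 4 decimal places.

Ar = Σ fᵢ·mᵢ = 0.3691 × 144.97387 + 0.2380 × 146.00956 + 0.1288 × 147.99415 + 0.2641 × 150.93662
= 53.509855 + 34.750275 + 19.061647 + 39.862361 = 147.184138 u

147.1841 u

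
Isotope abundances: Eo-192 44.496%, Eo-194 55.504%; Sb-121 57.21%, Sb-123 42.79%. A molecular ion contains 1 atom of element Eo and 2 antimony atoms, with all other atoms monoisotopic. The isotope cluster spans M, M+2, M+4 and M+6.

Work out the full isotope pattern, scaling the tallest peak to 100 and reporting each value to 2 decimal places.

36.45 : 100.00 : 88.41 : 25.44

Element Eo pattern (n=1): 0.44496 : 0.55504
Antimony pattern (n=2): 0.32729841 : 0.48960318 : 0.18309841
Convolve the two distributions (both contribute in 2-u steps):
  M: 0.44496×0.32729841 = 0.145635
  M+2: 0.44496×0.48960318 + 0.55504×0.32729841 = 0.399518
  M+4: 0.44496×0.18309841 + 0.55504×0.48960318 = 0.353221
  M+6: 0.55504×0.18309841 = 0.101627
Scale to base peak (0.399518) = 100: 36.45 : 100.00 : 88.41 : 25.44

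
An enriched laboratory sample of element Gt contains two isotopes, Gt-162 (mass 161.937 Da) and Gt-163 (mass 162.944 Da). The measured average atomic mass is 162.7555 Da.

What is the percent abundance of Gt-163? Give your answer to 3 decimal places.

Writing the weighted mean with unknown fraction x of Gt-162:
161.937·x + 162.944·(1 − x) = 162.7555
(161.937 − 162.944)·x = 162.7555 − 162.944
x = -0.1885 / -1.007 = 0.18719 → 18.719% Gt-162, 81.281% Gt-163.

81.281%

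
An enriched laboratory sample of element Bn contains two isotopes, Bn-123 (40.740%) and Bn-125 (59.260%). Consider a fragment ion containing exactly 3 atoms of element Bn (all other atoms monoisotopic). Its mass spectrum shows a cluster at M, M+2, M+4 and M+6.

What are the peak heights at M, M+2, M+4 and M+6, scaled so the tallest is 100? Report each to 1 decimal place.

15.8 : 68.7 : 100.0 : 48.5

Each Bn atom is independently Bn-123 (p = 0.40740) or Bn-125 (q = 0.59260); the cluster is the binomial expansion (p + q)^3.
P(M) = 0.40740^3 = 0.067618
P(M+2) = 3 × 0.40740^2 × 0.59260^1 = 0.295070
P(M+4) = 3 × 0.40740^1 × 0.59260^2 = 0.429206
P(M+6) = 0.59260^3 = 0.208106
The M+4 peak is largest (0.429206); scaling to 100 gives 15.8 : 68.7 : 100.0 : 48.5.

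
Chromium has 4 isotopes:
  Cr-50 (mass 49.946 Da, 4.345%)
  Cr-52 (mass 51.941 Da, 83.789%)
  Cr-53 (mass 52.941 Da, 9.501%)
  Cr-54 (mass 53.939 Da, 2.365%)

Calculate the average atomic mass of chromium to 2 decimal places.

Ar = Σ fᵢ·mᵢ = 0.04345 × 49.946 + 0.83789 × 51.941 + 0.09501 × 52.941 + 0.02365 × 53.939
= 2.1702 + 43.5208 + 5.0299 + 1.2757 = 51.9966 Da

52.00 Da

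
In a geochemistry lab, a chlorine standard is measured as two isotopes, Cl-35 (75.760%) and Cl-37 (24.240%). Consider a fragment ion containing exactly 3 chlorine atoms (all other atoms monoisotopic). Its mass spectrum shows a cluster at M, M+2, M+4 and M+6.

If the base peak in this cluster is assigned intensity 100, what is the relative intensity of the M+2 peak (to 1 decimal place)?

96.0

Term probabilities: M 0.4348, M+2 0.4174, M+4 0.1335, M+6 0.0142. Base peak = M.
P(M) = C(3,0) × 0.75760^3 × 0.24240^0 = 1 × 0.4348304 × 1.0000 = 0.434830 (base)
P(M+2) = C(3,1) × 0.75760^2 × 0.24240^1 = 3 × 0.57395776 × 0.2424 = 0.417382
Relative intensity = 0.417382 / 0.434830 × 100 = 96.0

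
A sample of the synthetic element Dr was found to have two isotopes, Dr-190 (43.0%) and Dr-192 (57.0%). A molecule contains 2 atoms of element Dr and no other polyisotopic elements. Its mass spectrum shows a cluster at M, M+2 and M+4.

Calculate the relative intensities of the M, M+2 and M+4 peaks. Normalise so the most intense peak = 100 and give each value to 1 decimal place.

37.7 : 100.0 : 66.3

Expanding (0.430 + 0.570)^2:
P(M) = 0.430^2 = 0.184900
P(M+2) = 2 × 0.430^1 × 0.570^1 = 0.490200
P(M+4) = 0.570^2 = 0.324900
The M+2 peak is largest (0.490200); scaling to 100 gives 37.7 : 100.0 : 66.3.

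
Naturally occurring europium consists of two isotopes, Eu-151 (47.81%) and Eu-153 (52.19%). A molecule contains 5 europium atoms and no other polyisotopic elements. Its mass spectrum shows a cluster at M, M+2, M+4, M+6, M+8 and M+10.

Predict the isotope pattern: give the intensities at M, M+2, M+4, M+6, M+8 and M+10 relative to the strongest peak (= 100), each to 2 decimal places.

The 5 Eu atoms are independent, so intensities follow the terms of (0.4781 + 0.5219)^5.
P(M) = 0.4781^5 = 0.024980
P(M+2) = 5 × 0.4781^4 × 0.5219^1 = 0.136343
P(M+4) = 10 × 0.4781^3 × 0.5219^2 = 0.297667
P(M+6) = 10 × 0.4781^2 × 0.5219^3 = 0.324937
P(M+8) = 5 × 0.4781^1 × 0.5219^4 = 0.177353
P(M+10) = 0.5219^5 = 0.038720
The M+6 peak is largest (0.324937); scaling to 100 gives 7.69 : 41.96 : 91.61 : 100.00 : 54.58 : 11.92.

7.69 : 41.96 : 91.61 : 100.00 : 54.58 : 11.92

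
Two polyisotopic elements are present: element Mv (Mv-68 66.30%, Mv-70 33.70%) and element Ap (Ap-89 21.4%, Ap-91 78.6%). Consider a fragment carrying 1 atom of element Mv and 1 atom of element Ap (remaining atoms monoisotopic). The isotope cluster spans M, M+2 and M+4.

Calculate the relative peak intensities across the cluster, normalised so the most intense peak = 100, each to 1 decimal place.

23.9 : 100.0 : 44.7

Element Mv pattern (n=1): 0.6630 : 0.3370
Element Ap pattern (n=1): 0.2140 : 0.7860
Convolve the two distributions (both contribute in 2-u steps):
  M: 0.6630×0.2140 = 0.141882
  M+2: 0.6630×0.7860 + 0.3370×0.2140 = 0.593236
  M+4: 0.3370×0.7860 = 0.264882
Scale to base peak (0.593236) = 100: 23.9 : 100.0 : 44.7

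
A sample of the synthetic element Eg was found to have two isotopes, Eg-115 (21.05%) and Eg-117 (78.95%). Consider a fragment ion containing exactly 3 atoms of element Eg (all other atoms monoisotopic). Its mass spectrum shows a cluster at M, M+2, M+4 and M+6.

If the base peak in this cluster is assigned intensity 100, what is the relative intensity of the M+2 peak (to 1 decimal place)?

21.3

Term probabilities: M 0.0093, M+2 0.1049, M+4 0.3936, M+6 0.4921. Base peak = M+6.
P(M+6) = C(3,3) × 0.2105^0 × 0.7895^3 = 1 × 1.0000 × 0.49210344 = 0.492103 (base)
P(M+2) = C(3,1) × 0.2105^2 × 0.7895^1 = 3 × 0.04431025 × 0.7895 = 0.104949
Relative intensity = 0.104949 / 0.492103 × 100 = 21.3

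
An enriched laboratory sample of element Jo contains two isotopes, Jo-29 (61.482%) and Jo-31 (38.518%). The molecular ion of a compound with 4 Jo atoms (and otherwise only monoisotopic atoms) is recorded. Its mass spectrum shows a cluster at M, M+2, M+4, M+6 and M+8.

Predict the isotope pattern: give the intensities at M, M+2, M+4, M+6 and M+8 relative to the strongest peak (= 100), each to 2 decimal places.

The 4 Jo atoms are independent, so intensities follow the terms of (0.61482 + 0.38518)^4.
P(M) = 0.61482^4 = 0.142887
P(M+2) = 4 × 0.61482^3 × 0.38518^1 = 0.358070
P(M+4) = 6 × 0.61482^2 × 0.38518^2 = 0.336492
P(M+6) = 4 × 0.61482^1 × 0.38518^3 = 0.140540
P(M+8) = 0.38518^4 = 0.022012
The M+2 peak is largest (0.358070); scaling to 100 gives 39.90 : 100.00 : 93.97 : 39.25 : 6.15.

39.90 : 100.00 : 93.97 : 39.25 : 6.15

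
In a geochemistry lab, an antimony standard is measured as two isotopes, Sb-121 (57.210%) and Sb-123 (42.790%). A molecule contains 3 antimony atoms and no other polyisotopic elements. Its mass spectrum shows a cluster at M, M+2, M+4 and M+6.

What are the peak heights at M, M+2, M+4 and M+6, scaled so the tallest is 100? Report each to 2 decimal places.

44.57 : 100.00 : 74.79 : 18.65

The 3 Sb atoms are independent, so intensities follow the terms of (0.57210 + 0.42790)^3.
P(M) = 0.57210^3 = 0.187247
P(M+2) = 3 × 0.57210^2 × 0.42790^1 = 0.420153
P(M+4) = 3 × 0.57210^1 × 0.42790^2 = 0.314252
P(M+6) = 0.42790^3 = 0.078348
The M+2 peak is largest (0.420153); scaling to 100 gives 44.57 : 100.00 : 74.79 : 18.65.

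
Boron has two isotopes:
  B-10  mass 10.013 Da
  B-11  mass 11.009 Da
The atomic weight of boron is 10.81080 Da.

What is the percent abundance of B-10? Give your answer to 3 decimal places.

19.900%

Let x be the fractional abundance of B-10; then B-11 has abundance 1 − x.
10.013·x + 11.009·(1 − x) = 10.81080
(10.013 − 11.009)·x = 10.81080 − 11.009
x = -0.19820 / -0.996 = 0.19900 → 19.900% B-10, 80.100% B-11.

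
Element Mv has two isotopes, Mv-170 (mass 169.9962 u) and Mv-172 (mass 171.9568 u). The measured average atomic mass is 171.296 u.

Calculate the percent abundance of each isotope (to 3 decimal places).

Mv-170: 33.704%, Mv-172: 66.296%

With x = fraction of Mv-170 (so Mv-172 is 1 − x):
169.9962·x + 171.9568·(1 − x) = 171.296
(169.9962 − 171.9568)·x = 171.296 − 171.9568
x = -0.6608 / -1.9606 = 0.33704 → 33.704% Mv-170, 66.296% Mv-172.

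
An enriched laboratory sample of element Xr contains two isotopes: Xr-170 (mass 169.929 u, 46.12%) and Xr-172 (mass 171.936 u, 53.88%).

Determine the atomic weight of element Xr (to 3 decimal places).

171.010 u

The abundance-weighted mean is 0.4612 × 169.929 + 0.5388 × 171.936
= 78.3713 + 92.6391 = 171.0104 u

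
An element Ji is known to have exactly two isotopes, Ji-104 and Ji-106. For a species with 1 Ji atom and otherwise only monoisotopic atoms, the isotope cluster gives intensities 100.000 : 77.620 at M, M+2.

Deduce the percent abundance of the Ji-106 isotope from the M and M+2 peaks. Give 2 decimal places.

43.70%

Write p for the Ji-104 fraction. I(M+2)/I(M) = [C(1,1)·p^0·(1−p)] / p^1 = 1·(1−p)/p = 77.620/100.000 = 0.7762
(1−p)/p = 0.7762/1 = 0.7762  ⇒  p = 1/(1 + 0.7762) = 0.5630
Ji-104: 56.30%, Ji-106: 43.70%.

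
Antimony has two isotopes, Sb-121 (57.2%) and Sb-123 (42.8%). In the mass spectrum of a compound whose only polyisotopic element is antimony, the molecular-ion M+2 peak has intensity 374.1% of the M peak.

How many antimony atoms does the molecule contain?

5

The M+2/M ratio from n Sb atoms is n · q/p = n · 0.428/0.572.
n = 3.741 × 0.572/0.428 = 5.00 ≈ 5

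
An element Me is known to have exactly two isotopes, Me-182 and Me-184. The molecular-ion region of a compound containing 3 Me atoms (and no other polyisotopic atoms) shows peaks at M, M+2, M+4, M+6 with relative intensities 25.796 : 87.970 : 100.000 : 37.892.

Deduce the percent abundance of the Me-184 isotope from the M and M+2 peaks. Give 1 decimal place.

Let p = fractional abundance of Me-182. I(M+2)/I(M) = [C(3,1)·p^2·(1−p)] / p^3 = 3·(1−p)/p = 87.970/25.796 = 3.4102
(1−p)/p = 3.4102/3 = 1.1367  ⇒  p = 1/(1 + 1.1367) = 0.4680
Me-182: 46.8%, Me-184: 53.2%.

53.2%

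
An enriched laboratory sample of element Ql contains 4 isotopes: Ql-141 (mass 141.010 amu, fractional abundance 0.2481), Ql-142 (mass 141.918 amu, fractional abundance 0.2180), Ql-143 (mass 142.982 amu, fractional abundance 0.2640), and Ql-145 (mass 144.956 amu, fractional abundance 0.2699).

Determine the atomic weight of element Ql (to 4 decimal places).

Average mass = Σ (abundance × isotope mass) = 0.2481 × 141.010 + 0.2180 × 141.918 + 0.2640 × 142.982 + 0.2699 × 144.956
= 34.98458 + 30.93812 + 37.74725 + 39.12362 = 142.79357 amu

142.7936 amu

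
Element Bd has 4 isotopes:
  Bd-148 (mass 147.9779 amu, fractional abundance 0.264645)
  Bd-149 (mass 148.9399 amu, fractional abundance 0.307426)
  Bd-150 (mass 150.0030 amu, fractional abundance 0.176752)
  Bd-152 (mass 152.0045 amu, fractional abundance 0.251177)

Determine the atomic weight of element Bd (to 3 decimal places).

149.643 amu

Average mass = Σ (abundance × isotope mass) = 0.264645 × 147.9779 + 0.307426 × 148.9399 + 0.176752 × 150.0030 + 0.251177 × 152.0045
= 39.16161 + 45.78800 + 26.51333 + 38.18003 = 149.64297 amu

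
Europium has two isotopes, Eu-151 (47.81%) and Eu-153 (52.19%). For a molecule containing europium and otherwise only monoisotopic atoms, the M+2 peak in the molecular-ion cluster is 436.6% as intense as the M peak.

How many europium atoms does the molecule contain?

4

The M+2/M ratio from n Eu atoms is n · q/p = n · 0.5219/0.4781.
n = 4.366 × 0.4781/0.5219 = 4.00 ≈ 4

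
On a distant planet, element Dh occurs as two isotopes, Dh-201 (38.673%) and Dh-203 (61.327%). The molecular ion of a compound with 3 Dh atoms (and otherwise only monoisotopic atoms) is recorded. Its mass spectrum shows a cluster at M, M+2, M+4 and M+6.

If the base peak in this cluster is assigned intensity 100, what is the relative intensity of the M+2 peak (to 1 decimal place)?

Binomial terms of (0.38673 + 0.61327)^3: M 0.0578, M+2 0.2752, M+4 0.4363, M+6 0.2307 → M+4 is the base peak.
P(M+4) = C(3,2) × 0.38673^1 × 0.61327^2 = 3 × 0.38673 × 0.37610009 = 0.436348 (base)
P(M+2) = C(3,1) × 0.38673^2 × 0.61327^1 = 3 × 0.14956009 × 0.61327 = 0.275162
Relative intensity = 0.275162 / 0.436348 × 100 = 63.1

63.1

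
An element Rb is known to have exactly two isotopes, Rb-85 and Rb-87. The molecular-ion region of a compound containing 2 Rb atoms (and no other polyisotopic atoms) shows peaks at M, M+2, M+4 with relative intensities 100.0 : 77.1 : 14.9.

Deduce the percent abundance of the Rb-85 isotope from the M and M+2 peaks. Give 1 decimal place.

Let p = fractional abundance of Rb-85. I(M+2)/I(M) = [C(2,1)·p^1·(1−p)] / p^2 = 2·(1−p)/p = 77.1/100.0 = 0.7710
(1−p)/p = 0.7710/2 = 0.3855  ⇒  p = 1/(1 + 0.3855) = 0.7218
Rb-85: 72.2%, Rb-87: 27.8%.

72.2%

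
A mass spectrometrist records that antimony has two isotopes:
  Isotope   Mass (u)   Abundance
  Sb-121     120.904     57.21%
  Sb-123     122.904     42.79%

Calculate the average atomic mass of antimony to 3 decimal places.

121.760 u

Ar = Σ fᵢ·mᵢ = 0.5721 × 120.904 + 0.4279 × 122.904
= 69.1692 + 52.5906 = 121.7598 u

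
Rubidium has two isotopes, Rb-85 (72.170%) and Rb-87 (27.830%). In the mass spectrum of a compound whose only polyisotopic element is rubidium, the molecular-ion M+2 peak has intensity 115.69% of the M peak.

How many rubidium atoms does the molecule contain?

3

With n Rb atoms, P(M+2)/P(M) = C(n,1)·p^(n−1)q / p^n = n·q/p = n · 0.27830/0.72170.
n = 1.1569 × 0.72170/0.27830 = 3.00 ≈ 3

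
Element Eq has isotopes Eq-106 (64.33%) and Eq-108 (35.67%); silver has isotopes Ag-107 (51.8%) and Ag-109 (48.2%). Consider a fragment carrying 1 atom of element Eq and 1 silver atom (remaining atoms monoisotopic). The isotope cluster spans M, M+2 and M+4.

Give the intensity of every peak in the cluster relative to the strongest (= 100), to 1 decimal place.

Element Eq pattern (n=1): 0.6433 : 0.3567
Silver pattern (n=1): 0.5180 : 0.4820
Convolve the two distributions (both contribute in 2-u steps):
  M: 0.6433×0.5180 = 0.333229
  M+2: 0.6433×0.4820 + 0.3567×0.5180 = 0.494841
  M+4: 0.3567×0.4820 = 0.171929
Scale to base peak (0.494841) = 100: 67.3 : 100.0 : 34.7

67.3 : 100.0 : 34.7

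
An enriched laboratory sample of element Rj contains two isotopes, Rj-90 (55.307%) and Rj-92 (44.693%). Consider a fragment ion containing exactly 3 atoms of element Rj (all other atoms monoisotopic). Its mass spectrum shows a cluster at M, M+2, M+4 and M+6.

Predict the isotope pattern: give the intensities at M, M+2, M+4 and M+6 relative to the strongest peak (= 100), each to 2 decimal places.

41.25 : 100.00 : 80.81 : 21.77

Each Rj atom is independently Rj-90 (p = 0.55307) or Rj-92 (q = 0.44693); the cluster is the binomial expansion (p + q)^3.
P(M) = 0.55307^3 = 0.169177
P(M+2) = 3 × 0.55307^2 × 0.44693^1 = 0.410129
P(M+4) = 3 × 0.55307^1 × 0.44693^2 = 0.331421
P(M+6) = 0.44693^3 = 0.089273
The M+2 peak is largest (0.410129); scaling to 100 gives 41.25 : 100.00 : 80.81 : 21.77.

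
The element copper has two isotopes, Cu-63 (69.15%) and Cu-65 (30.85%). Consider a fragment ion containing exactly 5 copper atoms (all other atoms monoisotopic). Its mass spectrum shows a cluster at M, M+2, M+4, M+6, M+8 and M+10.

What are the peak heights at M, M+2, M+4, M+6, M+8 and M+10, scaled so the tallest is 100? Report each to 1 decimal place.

Each Cu atom is independently Cu-63 (p = 0.6915) or Cu-65 (q = 0.3085); the cluster is the binomial expansion (p + q)^5.
P(M) = 0.6915^5 = 0.158111
P(M+2) = 5 × 0.6915^4 × 0.3085^1 = 0.352691
P(M+4) = 10 × 0.6915^3 × 0.3085^2 = 0.314693
P(M+6) = 10 × 0.6915^2 × 0.3085^3 = 0.140394
P(M+8) = 5 × 0.6915^1 × 0.3085^4 = 0.031317
P(M+10) = 0.3085^5 = 0.002794
The M+2 peak is largest (0.352691); scaling to 100 gives 44.8 : 100.0 : 89.2 : 39.8 : 8.9 : 0.8.

44.8 : 100.0 : 89.2 : 39.8 : 8.9 : 0.8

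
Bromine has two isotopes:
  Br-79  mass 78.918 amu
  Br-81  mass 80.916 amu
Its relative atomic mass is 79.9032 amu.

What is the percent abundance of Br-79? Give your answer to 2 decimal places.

Writing the weighted mean with unknown fraction x of Br-79:
78.918·x + 80.916·(1 − x) = 79.9032
(78.918 − 80.916)·x = 79.9032 − 80.916
x = -1.0128 / -1.998 = 0.50691 → 50.69% Br-79, 49.31% Br-81.

50.69%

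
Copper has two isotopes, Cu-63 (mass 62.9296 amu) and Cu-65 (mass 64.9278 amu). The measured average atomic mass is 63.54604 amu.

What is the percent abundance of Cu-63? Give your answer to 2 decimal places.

69.15%

Writing the weighted mean with unknown fraction x of Cu-63:
62.9296·x + 64.9278·(1 − x) = 63.54604
(62.9296 − 64.9278)·x = 63.54604 − 64.9278
x = -1.38176 / -1.9982 = 0.69150 → 69.15% Cu-63, 30.85% Cu-65.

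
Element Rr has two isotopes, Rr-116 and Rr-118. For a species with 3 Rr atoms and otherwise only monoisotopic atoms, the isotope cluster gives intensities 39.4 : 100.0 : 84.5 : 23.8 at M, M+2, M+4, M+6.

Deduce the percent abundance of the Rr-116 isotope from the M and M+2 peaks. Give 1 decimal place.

54.2%

If p is the fraction of Rr that is Rr-116, then I(M+2)/I(M) = [C(3,1)·p^2·(1−p)] / p^3 = 3·(1−p)/p = 100.0/39.4 = 2.5381
(1−p)/p = 2.5381/3 = 0.8460  ⇒  p = 1/(1 + 0.8460) = 0.5417
Rr-116: 54.2%, Rr-118: 45.8%.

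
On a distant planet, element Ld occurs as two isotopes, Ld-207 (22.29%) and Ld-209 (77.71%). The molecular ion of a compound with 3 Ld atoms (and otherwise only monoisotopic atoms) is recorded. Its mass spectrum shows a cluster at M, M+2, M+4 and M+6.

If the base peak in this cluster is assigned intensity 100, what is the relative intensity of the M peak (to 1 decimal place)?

(0.2229 + 0.7771)^3 gives M 0.0111, M+2 0.1158, M+4 0.4038, M+6 0.4693; the largest is M+6.
P(M+6) = C(3,3) × 0.2229^0 × 0.7771^3 = 1 × 1.0000 × 0.46927858 = 0.469279 (base)
P(M) = C(3,0) × 0.2229^3 × 0.7771^0 = 1 × 0.01107465 × 1.0000 = 0.011075
Relative intensity = 0.011075 / 0.469279 × 100 = 2.4

2.4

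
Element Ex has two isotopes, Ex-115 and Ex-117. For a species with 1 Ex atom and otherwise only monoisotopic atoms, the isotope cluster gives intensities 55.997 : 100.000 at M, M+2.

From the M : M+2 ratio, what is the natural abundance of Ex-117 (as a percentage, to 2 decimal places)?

64.10%

If p is the fraction of Ex that is Ex-115, then I(M+2)/I(M) = [C(1,1)·p^0·(1−p)] / p^1 = 1·(1−p)/p = 100.000/55.997 = 1.7858
(1−p)/p = 1.7858/1 = 1.7858  ⇒  p = 1/(1 + 1.7858) = 0.3590
Ex-115: 35.90%, Ex-117: 64.10%.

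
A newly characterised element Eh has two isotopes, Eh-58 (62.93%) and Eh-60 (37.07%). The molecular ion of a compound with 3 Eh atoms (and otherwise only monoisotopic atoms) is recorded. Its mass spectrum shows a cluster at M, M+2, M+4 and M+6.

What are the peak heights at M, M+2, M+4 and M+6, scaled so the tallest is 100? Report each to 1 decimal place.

56.6 : 100.0 : 58.9 : 11.6

The 3 Eh atoms are independent, so intensities follow the terms of (0.6293 + 0.3707)^3.
P(M) = 0.6293^3 = 0.249214
P(M+2) = 3 × 0.6293^2 × 0.3707^1 = 0.440412
P(M+4) = 3 × 0.6293^1 × 0.3707^2 = 0.259432
P(M+6) = 0.3707^3 = 0.050941
The M+2 peak is largest (0.440412); scaling to 100 gives 56.6 : 100.0 : 58.9 : 11.6.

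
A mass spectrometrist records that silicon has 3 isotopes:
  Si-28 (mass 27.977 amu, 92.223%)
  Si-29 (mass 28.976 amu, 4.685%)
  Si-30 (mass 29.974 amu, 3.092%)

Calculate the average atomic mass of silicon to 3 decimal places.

The abundance-weighted mean is 0.92223 × 27.977 + 0.04685 × 28.976 + 0.03092 × 29.974
= 25.8012 + 1.3575 + 0.9268 = 28.0855 amu

28.086 amu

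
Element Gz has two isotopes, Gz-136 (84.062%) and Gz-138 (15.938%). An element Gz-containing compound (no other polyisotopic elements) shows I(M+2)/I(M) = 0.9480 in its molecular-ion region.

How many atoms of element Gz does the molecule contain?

With n Gz atoms, P(M+2)/P(M) = C(n,1)·p^(n−1)q / p^n = n·q/p = n · 0.15938/0.84062.
n = 0.9480 × 0.84062/0.15938 = 5.00 ≈ 5

5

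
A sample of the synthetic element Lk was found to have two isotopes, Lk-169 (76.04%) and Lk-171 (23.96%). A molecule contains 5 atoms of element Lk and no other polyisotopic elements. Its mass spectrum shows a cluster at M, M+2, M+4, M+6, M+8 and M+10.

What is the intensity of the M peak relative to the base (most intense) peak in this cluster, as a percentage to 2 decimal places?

63.47%

(0.7604 + 0.2396)^5 gives M 0.2542, M+2 0.4005, M+4 0.2524, M+6 0.0795, M+8 0.0125, M+10 0.0008; the largest is M+2.
P(M+2) = C(5,1) × 0.7604^4 × 0.2396^1 = 5 × 0.33432468 × 0.2396 = 0.400521 (base)
P(M) = C(5,0) × 0.7604^5 × 0.2396^0 = 1 × 0.25422048 × 1.0000 = 0.254220
Relative intensity = 0.254220 / 0.400521 × 100 = 63.47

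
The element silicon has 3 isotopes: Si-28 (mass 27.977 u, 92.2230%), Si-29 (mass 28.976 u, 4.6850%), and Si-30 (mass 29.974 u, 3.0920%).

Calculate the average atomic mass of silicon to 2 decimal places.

28.09 u

The abundance-weighted mean is 0.922230 × 27.977 + 0.046850 × 28.976 + 0.030920 × 29.974
= 25.8012 + 1.3575 + 0.9268 = 28.0855 u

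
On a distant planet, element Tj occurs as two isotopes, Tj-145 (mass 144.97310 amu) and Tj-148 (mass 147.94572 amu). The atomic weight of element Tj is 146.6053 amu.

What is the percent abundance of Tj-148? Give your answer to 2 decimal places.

With x = fraction of Tj-145 (so Tj-148 is 1 − x):
144.97310·x + 147.94572·(1 − x) = 146.6053
(144.97310 − 147.94572)·x = 146.6053 − 147.94572
x = -1.34042 / -2.97262 = 0.45092 → 45.09% Tj-145, 54.91% Tj-148.

54.91%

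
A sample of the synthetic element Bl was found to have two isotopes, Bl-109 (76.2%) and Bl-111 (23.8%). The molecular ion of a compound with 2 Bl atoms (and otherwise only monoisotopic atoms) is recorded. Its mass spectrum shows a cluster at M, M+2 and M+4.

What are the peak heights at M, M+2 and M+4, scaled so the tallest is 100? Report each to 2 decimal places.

Each Bl atom is independently Bl-109 (p = 0.762) or Bl-111 (q = 0.238); the cluster is the binomial expansion (p + q)^2.
P(M) = 0.762^2 = 0.580644
P(M+2) = 2 × 0.762^1 × 0.238^1 = 0.362712
P(M+4) = 0.238^2 = 0.056644
The M peak is largest (0.580644); scaling to 100 gives 100.00 : 62.47 : 9.76.

100.00 : 62.47 : 9.76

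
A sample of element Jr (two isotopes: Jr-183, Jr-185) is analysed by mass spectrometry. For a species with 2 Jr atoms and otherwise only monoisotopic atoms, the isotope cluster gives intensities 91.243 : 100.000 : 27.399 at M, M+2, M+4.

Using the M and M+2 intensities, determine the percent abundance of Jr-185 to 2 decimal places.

If p is the fraction of Jr that is Jr-183, then I(M+2)/I(M) = [C(2,1)·p^1·(1−p)] / p^2 = 2·(1−p)/p = 100.000/91.243 = 1.0960
(1−p)/p = 1.0960/2 = 0.5480  ⇒  p = 1/(1 + 0.5480) = 0.6460
Jr-183: 64.60%, Jr-185: 35.40%.

35.40%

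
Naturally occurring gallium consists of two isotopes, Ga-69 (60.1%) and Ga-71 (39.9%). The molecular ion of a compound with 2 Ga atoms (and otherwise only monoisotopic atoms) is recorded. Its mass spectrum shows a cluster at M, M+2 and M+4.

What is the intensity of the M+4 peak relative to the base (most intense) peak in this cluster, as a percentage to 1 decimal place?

33.2%

(0.601 + 0.399)^2 gives M 0.3612, M+2 0.4796, M+4 0.1592; the largest is M+2.
P(M+2) = C(2,1) × 0.601^1 × 0.399^1 = 2 × 0.6010 × 0.3990 = 0.479598 (base)
P(M+4) = C(2,2) × 0.601^0 × 0.399^2 = 1 × 1.0000 × 0.159201 = 0.159201
Relative intensity = 0.159201 / 0.479598 × 100 = 33.2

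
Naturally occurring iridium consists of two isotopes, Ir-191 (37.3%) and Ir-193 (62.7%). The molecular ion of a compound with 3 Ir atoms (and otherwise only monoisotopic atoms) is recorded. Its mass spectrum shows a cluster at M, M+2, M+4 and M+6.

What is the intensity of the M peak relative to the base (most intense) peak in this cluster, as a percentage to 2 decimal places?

11.80%

Binomial terms of (0.373 + 0.627)^3: M 0.0519, M+2 0.2617, M+4 0.4399, M+6 0.2465 → M+4 is the base peak.
P(M+4) = C(3,2) × 0.373^1 × 0.627^2 = 3 × 0.3730 × 0.393129 = 0.439911 (base)
P(M) = C(3,0) × 0.373^3 × 0.627^0 = 1 × 0.05189512 × 1.0000 = 0.051895
Relative intensity = 0.051895 / 0.439911 × 100 = 11.80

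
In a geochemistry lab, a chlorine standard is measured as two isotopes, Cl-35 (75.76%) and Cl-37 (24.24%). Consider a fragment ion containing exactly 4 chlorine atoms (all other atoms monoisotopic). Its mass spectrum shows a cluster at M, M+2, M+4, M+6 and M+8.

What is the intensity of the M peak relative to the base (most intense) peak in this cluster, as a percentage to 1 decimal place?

78.1%

(0.7576 + 0.2424)^4 gives M 0.3294, M+2 0.4216, M+4 0.2023, M+6 0.0432, M+8 0.0035; the largest is M+2.
P(M+2) = C(4,1) × 0.7576^3 × 0.2424^1 = 4 × 0.4348304 × 0.2424 = 0.421612 (base)
P(M) = C(4,0) × 0.7576^4 × 0.2424^0 = 1 × 0.32942751 × 1.0000 = 0.329428
Relative intensity = 0.329428 / 0.421612 × 100 = 78.1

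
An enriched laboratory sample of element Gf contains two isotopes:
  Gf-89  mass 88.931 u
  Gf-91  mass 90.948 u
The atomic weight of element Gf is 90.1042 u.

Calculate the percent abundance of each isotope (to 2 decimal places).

Gf-89: 41.83%, Gf-91: 58.17%

Let x be the fractional abundance of Gf-89; then Gf-91 has abundance 1 − x.
88.931·x + 90.948·(1 − x) = 90.1042
(88.931 − 90.948)·x = 90.1042 − 90.948
x = -0.8438 / -2.017 = 0.41834 → 41.83% Gf-89, 58.17% Gf-91.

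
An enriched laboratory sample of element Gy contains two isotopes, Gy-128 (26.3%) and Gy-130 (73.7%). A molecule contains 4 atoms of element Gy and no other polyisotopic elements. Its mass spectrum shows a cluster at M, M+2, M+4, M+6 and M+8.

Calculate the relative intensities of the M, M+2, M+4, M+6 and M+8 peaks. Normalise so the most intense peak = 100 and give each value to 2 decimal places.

The 4 Gy atoms are independent, so intensities follow the terms of (0.263 + 0.737)^4.
P(M) = 0.263^4 = 0.004784
P(M+2) = 4 × 0.263^3 × 0.737^1 = 0.053628
P(M+4) = 6 × 0.263^2 × 0.737^2 = 0.225423
P(M+6) = 4 × 0.263^1 × 0.737^3 = 0.421132
P(M+8) = 0.737^4 = 0.295033
The M+6 peak is largest (0.421132); scaling to 100 gives 1.14 : 12.73 : 53.53 : 100.00 : 70.06.

1.14 : 12.73 : 53.53 : 100.00 : 70.06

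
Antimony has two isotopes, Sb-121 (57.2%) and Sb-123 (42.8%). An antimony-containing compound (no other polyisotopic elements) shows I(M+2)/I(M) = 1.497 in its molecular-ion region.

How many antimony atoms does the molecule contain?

With n Sb atoms, P(M+2)/P(M) = C(n,1)·p^(n−1)q / p^n = n·q/p = n · 0.428/0.572.
n = 1.497 × 0.572/0.428 = 2.00 ≈ 2

2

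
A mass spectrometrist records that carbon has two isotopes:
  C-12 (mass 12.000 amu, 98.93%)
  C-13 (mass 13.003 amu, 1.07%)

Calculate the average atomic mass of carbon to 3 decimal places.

Ar = Σ fᵢ·mᵢ = 0.9893 × 12.000 + 0.0107 × 13.003
= 11.8716 + 0.1391 = 12.0107 amu

12.011 amu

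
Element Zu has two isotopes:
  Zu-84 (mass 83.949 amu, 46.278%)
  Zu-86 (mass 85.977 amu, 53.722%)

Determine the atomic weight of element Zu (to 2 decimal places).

Ar = Σ fᵢ·mᵢ = 0.46278 × 83.949 + 0.53722 × 85.977
= 38.8499 + 46.1886 = 85.0385 amu

85.04 amu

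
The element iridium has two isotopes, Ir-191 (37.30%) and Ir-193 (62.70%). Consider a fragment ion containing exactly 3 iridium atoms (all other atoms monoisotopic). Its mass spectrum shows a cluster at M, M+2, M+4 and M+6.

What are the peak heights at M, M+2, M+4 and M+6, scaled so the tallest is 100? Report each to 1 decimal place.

11.8 : 59.5 : 100.0 : 56.0

The 3 Ir atoms are independent, so intensities follow the terms of (0.3730 + 0.6270)^3.
P(M) = 0.3730^3 = 0.051895
P(M+2) = 3 × 0.3730^2 × 0.6270^1 = 0.261702
P(M+4) = 3 × 0.3730^1 × 0.6270^2 = 0.439911
P(M+6) = 0.6270^3 = 0.246492
The M+4 peak is largest (0.439911); scaling to 100 gives 11.8 : 59.5 : 100.0 : 56.0.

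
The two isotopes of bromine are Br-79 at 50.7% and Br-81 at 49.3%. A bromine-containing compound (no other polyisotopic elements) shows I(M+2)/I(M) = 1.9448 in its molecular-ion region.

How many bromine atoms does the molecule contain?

2

With n Br atoms, P(M+2)/P(M) = C(n,1)·p^(n−1)q / p^n = n·q/p = n · 0.493/0.507.
n = 1.9448 × 0.507/0.493 = 2.00 ≈ 2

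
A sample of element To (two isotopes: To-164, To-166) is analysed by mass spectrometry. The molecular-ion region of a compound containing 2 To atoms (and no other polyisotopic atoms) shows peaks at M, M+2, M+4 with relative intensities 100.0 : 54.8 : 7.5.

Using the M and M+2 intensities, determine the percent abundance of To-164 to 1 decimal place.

78.5%

Let p = fractional abundance of To-164. I(M+2)/I(M) = [C(2,1)·p^1·(1−p)] / p^2 = 2·(1−p)/p = 54.8/100.0 = 0.5480
(1−p)/p = 0.5480/2 = 0.2740  ⇒  p = 1/(1 + 0.2740) = 0.7849
To-164: 78.5%, To-166: 21.5%.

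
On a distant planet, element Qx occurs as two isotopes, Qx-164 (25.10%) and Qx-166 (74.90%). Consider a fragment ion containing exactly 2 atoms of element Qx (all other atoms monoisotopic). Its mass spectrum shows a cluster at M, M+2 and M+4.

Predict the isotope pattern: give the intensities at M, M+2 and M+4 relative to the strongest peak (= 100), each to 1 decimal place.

Each Qx atom is independently Qx-164 (p = 0.2510) or Qx-166 (q = 0.7490); the cluster is the binomial expansion (p + q)^2.
P(M) = 0.2510^2 = 0.063001
P(M+2) = 2 × 0.2510^1 × 0.7490^1 = 0.375998
P(M+4) = 0.7490^2 = 0.561001
The M+4 peak is largest (0.561001); scaling to 100 gives 11.2 : 67.0 : 100.0.

11.2 : 67.0 : 100.0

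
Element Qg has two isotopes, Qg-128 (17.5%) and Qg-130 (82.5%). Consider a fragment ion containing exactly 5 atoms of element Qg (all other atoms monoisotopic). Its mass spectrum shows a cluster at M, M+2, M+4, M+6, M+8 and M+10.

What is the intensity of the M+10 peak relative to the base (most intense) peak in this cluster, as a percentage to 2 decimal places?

Binomial terms of (0.175 + 0.825)^5: M 0.0002, M+2 0.0039, M+4 0.0365, M+6 0.1720, M+8 0.4053, M+10 0.3822 → M+8 is the base peak.
P(M+8) = C(5,4) × 0.175^1 × 0.825^4 = 5 × 0.1750 × 0.46325039 = 0.405344 (base)
P(M+10) = C(5,5) × 0.175^0 × 0.825^5 = 1 × 1.0000 × 0.38218157 = 0.382182
Relative intensity = 0.382182 / 0.405344 × 100 = 94.29

94.29%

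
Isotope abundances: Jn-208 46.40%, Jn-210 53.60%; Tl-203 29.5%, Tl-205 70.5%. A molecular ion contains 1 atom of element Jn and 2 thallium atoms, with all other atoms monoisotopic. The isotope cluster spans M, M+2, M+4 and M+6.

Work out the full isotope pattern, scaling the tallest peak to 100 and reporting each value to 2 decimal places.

8.90 : 52.84 : 100.00 : 58.74

Element Jn pattern (n=1): 0.4640 : 0.5360
Thallium pattern (n=2): 0.087025 : 0.41595 : 0.497025
Convolve the two distributions (both contribute in 2-u steps):
  M: 0.4640×0.087025 = 0.040380
  M+2: 0.4640×0.41595 + 0.5360×0.087025 = 0.239646
  M+4: 0.4640×0.497025 + 0.5360×0.41595 = 0.453569
  M+6: 0.5360×0.497025 = 0.266405
Scale to base peak (0.453569) = 100: 8.90 : 52.84 : 100.00 : 58.74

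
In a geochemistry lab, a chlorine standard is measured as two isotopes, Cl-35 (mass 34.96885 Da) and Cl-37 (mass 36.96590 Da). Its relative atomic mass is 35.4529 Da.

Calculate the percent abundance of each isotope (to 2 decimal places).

With x = fraction of Cl-35 (so Cl-37 is 1 − x):
34.96885·x + 36.96590·(1 − x) = 35.4529
(34.96885 − 36.96590)·x = 35.4529 − 36.96590
x = -1.51300 / -1.99705 = 0.75762 → 75.76% Cl-35, 24.24% Cl-37.

Cl-35: 75.76%, Cl-37: 24.24%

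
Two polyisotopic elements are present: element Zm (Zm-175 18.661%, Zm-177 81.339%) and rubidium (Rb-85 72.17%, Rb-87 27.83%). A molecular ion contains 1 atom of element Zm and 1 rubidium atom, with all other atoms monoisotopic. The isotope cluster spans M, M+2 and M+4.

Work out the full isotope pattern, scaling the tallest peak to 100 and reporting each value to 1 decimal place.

21.1 : 100.0 : 35.4

Element Zm pattern (n=1): 0.18661 : 0.81339
Rubidium pattern (n=1): 0.7217 : 0.2783
Convolve the two distributions (both contribute in 2-u steps):
  M: 0.18661×0.7217 = 0.134676
  M+2: 0.18661×0.2783 + 0.81339×0.7217 = 0.638957
  M+4: 0.81339×0.2783 = 0.226366
Scale to base peak (0.638957) = 100: 21.1 : 100.0 : 35.4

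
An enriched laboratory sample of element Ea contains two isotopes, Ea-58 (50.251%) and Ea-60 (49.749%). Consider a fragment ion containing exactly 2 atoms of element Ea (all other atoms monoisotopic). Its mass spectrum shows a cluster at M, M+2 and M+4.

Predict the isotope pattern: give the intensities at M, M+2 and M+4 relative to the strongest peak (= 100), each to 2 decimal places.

50.50 : 100.00 : 49.50

Each Ea atom is independently Ea-58 (p = 0.50251) or Ea-60 (q = 0.49749); the cluster is the binomial expansion (p + q)^2.
P(M) = 0.50251^2 = 0.252516
P(M+2) = 2 × 0.50251^1 × 0.49749^1 = 0.499987
P(M+4) = 0.49749^2 = 0.247496
The M+2 peak is largest (0.499987); scaling to 100 gives 50.50 : 100.00 : 49.50.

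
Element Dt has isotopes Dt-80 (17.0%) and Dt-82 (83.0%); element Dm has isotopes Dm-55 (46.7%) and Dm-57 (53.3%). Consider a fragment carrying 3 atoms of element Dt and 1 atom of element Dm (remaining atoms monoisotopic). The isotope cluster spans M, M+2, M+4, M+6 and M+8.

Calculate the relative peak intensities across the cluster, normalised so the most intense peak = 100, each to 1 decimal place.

Element Dt pattern (n=3): 0.004913 : 0.071961 : 0.351339 : 0.571787
Element Dm pattern (n=1): 0.4670 : 0.5330
Convolve the two distributions (both contribute in 2-u steps):
  M: 0.004913×0.4670 = 0.002294
  M+2: 0.004913×0.5330 + 0.071961×0.4670 = 0.036224
  M+4: 0.071961×0.5330 + 0.351339×0.4670 = 0.202431
  M+6: 0.351339×0.5330 + 0.571787×0.4670 = 0.454288
  M+8: 0.571787×0.5330 = 0.304762
Scale to base peak (0.454288) = 100: 0.5 : 8.0 : 44.6 : 100.0 : 67.1

0.5 : 8.0 : 44.6 : 100.0 : 67.1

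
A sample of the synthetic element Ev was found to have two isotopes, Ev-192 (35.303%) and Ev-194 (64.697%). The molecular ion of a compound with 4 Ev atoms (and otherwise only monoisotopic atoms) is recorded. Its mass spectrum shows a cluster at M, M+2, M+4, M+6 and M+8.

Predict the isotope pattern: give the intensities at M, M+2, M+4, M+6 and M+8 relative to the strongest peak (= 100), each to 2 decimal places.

4.06 : 29.78 : 81.85 : 100.00 : 45.82

The 4 Ev atoms are independent, so intensities follow the terms of (0.35303 + 0.64697)^4.
P(M) = 0.35303^4 = 0.015533
P(M+2) = 4 × 0.35303^3 × 0.64697^1 = 0.113862
P(M+4) = 6 × 0.35303^2 × 0.64697^2 = 0.312999
P(M+6) = 4 × 0.35303^1 × 0.64697^3 = 0.382405
P(M+8) = 0.64697^4 = 0.175201
The M+6 peak is largest (0.382405); scaling to 100 gives 4.06 : 29.78 : 81.85 : 100.00 : 45.82.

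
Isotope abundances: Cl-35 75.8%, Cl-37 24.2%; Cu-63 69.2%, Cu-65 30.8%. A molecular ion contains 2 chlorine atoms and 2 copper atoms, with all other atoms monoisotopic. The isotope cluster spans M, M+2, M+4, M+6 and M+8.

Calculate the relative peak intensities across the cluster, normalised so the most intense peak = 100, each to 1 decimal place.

Chlorine pattern (n=2): 0.574564 : 0.366872 : 0.058564
Copper pattern (n=2): 0.478864 : 0.426272 : 0.094864
Convolve the two distributions (both contribute in 2-u steps):
  M: 0.574564×0.478864 = 0.275138
  M+2: 0.574564×0.426272 + 0.366872×0.478864 = 0.420602
  M+4: 0.574564×0.094864 + 0.366872×0.426272 + 0.058564×0.478864 = 0.238937
  M+6: 0.366872×0.094864 + 0.058564×0.426272 = 0.059767
  M+8: 0.058564×0.094864 = 0.005556
Scale to base peak (0.420602) = 100: 65.4 : 100.0 : 56.8 : 14.2 : 1.3

65.4 : 100.0 : 56.8 : 14.2 : 1.3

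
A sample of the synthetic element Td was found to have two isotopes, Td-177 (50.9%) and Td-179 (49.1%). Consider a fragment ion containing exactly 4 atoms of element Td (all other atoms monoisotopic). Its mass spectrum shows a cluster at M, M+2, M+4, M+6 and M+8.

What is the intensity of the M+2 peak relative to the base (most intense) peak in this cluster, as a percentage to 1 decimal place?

69.1%

Binomial terms of (0.509 + 0.491)^4: M 0.0671, M+2 0.2590, M+4 0.3748, M+6 0.2410, M+8 0.0581 → M+4 is the base peak.
P(M+4) = C(4,2) × 0.509^2 × 0.491^2 = 6 × 0.259081 × 0.241081 = 0.374757 (base)
P(M+2) = C(4,1) × 0.509^3 × 0.491^1 = 4 × 0.13187223 × 0.4910 = 0.258997
Relative intensity = 0.258997 / 0.374757 × 100 = 69.1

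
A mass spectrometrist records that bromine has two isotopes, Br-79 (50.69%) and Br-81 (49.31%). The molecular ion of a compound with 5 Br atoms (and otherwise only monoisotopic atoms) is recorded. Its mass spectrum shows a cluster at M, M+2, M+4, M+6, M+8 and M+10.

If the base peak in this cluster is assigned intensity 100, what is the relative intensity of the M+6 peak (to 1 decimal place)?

(0.5069 + 0.4931)^5 gives M 0.0335, M+2 0.1628, M+4 0.3167, M+6 0.3081, M+8 0.1498, M+10 0.0292; the largest is M+4.
P(M+4) = C(5,2) × 0.5069^3 × 0.4931^2 = 10 × 0.13024674 × 0.24314761 = 0.316692 (base)
P(M+6) = C(5,3) × 0.5069^2 × 0.4931^3 = 10 × 0.25694761 × 0.11989609 = 0.308070
Relative intensity = 0.308070 / 0.316692 × 100 = 97.3

97.3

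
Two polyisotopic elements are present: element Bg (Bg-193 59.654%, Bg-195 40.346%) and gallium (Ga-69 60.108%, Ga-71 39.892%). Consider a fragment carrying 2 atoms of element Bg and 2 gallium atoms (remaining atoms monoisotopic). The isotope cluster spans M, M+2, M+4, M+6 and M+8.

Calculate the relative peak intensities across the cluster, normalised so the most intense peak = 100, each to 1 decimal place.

37.1 : 99.5 : 100.0 : 44.7 : 7.5

Element Bg pattern (n=2): 0.35585997 : 0.48136006 : 0.16277997
Gallium pattern (n=2): 0.36129717 : 0.47956567 : 0.15913717
Convolve the two distributions (both contribute in 2-u steps):
  M: 0.35585997×0.36129717 = 0.128571
  M+2: 0.35585997×0.47956567 + 0.48136006×0.36129717 = 0.344572
  M+4: 0.35585997×0.15913717 + 0.48136006×0.47956567 + 0.16277997×0.36129717 = 0.346286
  M+6: 0.48136006×0.15913717 + 0.16277997×0.47956567 = 0.154666
  M+8: 0.16277997×0.15913717 = 0.025904
Scale to base peak (0.346286) = 100: 37.1 : 99.5 : 100.0 : 44.7 : 7.5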